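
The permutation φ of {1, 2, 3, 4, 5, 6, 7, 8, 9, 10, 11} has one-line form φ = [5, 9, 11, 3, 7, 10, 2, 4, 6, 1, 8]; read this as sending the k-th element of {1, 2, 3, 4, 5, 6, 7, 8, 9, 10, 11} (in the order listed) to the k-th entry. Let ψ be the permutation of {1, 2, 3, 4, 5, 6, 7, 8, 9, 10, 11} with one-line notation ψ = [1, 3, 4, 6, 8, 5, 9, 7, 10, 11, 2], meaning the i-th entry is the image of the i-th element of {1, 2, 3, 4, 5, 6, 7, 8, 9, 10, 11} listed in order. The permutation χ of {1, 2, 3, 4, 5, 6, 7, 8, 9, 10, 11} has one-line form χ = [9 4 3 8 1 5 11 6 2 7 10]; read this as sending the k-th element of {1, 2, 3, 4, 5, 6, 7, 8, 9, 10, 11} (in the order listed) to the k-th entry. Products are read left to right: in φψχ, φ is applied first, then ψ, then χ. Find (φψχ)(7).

Chase 7: φ(7) = 2; ψ(2) = 3; χ(3) = 3. Hence (φψχ)(7) = 3.

3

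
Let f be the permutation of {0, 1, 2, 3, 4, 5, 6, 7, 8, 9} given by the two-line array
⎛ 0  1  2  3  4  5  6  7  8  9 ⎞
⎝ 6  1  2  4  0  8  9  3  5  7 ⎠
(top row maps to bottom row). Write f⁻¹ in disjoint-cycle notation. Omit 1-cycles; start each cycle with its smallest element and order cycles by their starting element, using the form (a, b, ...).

(0, 4, 3, 7, 9, 6)(5, 8)

First write f in disjoint cycles: (0, 6, 9, 7, 3, 4)(5, 8).
Reversing each cycle (and rotating so the smallest element leads) gives f⁻¹ = (0, 4, 3, 7, 9, 6)(5, 8).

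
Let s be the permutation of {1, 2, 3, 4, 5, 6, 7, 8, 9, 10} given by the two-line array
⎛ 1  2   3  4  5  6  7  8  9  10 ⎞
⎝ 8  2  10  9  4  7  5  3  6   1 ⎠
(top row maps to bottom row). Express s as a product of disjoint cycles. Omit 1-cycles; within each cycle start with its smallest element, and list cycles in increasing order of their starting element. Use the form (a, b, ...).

(1, 8, 3, 10)(4, 9, 6, 7, 5)

From 1: 1 → 8 → 3 → 10 → 1, closing the cycle (1, 8, 3, 10).
Repeating from the next unused element and collecting all non-trivial cycles gives (1, 8, 3, 10)(4, 9, 6, 7, 5).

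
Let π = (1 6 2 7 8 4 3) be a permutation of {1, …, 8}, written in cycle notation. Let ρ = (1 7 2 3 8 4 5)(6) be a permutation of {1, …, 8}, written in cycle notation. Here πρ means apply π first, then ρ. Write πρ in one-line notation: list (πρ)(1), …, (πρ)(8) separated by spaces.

(πρ)(x) = ρ(π(x)). Computing each image: ρ(π(1)) = ρ(6) = 6, ρ(π(2)) = ρ(7) = 2, ρ(π(3)) = ρ(1) = 7, ρ(π(4)) = ρ(3) = 8, ρ(π(5)) = ρ(5) = 1, ρ(π(6)) = ρ(2) = 3, ρ(π(7)) = ρ(8) = 4, ρ(π(8)) = ρ(4) = 5.
Hence πρ = [6 2 7 8 1 3 4 5].

6 2 7 8 1 3 4 5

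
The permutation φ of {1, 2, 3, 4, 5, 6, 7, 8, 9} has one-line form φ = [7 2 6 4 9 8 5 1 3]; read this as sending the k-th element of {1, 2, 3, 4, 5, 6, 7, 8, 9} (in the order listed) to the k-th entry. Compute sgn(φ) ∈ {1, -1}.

1

In disjoint-cycle form the cycle lengths are 7, 1, 1.
A cycle is odd iff its length is even; φ has 0 even-length cycles, so sgn(φ) = (−1)^0 and φ is even.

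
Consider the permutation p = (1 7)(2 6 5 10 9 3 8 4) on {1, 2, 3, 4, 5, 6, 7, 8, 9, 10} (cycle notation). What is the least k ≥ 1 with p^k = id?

The cycle type of p is (8, 2).
The order is lcm(8, 2) = 8.

8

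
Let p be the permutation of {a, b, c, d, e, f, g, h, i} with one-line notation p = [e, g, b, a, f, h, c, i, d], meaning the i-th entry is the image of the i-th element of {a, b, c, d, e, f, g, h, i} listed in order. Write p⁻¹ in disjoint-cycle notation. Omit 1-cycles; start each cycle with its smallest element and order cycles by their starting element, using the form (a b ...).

(a d i h f e)(b c g)

First write p in disjoint cycles: (a e f h i d)(b g c).
The inverse reverses every cycle; in canonical form, p⁻¹ = (a d i h f e)(b c g).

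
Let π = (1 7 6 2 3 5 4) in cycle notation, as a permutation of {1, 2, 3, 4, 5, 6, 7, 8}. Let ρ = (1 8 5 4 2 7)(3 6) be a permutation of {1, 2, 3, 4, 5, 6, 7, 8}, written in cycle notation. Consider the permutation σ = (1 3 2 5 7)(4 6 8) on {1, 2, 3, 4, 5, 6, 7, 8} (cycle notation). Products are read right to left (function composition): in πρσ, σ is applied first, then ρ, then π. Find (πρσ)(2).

1

Apply the permutations in order: σ(2) = 5, then ρ(5) = 4, then π(4) = 1. So (πρσ)(2) = 1.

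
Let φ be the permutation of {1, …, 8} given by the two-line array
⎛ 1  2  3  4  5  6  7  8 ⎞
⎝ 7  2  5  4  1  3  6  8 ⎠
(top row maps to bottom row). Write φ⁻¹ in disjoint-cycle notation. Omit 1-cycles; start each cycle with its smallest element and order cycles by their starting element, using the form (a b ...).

First write φ in disjoint cycles: (1 7 6 3 5).
The inverse reverses every cycle; in canonical form, φ⁻¹ = (1 5 3 6 7).

(1 5 3 6 7)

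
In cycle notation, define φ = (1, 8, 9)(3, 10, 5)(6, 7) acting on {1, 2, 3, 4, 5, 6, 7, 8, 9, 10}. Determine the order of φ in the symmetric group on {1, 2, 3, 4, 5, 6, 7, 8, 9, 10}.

6

The cycle type of φ is (3, 3, 2, 1, 1).
Since disjoint cycles commute, ord(φ) = lcm(3, 3, 2) = 6.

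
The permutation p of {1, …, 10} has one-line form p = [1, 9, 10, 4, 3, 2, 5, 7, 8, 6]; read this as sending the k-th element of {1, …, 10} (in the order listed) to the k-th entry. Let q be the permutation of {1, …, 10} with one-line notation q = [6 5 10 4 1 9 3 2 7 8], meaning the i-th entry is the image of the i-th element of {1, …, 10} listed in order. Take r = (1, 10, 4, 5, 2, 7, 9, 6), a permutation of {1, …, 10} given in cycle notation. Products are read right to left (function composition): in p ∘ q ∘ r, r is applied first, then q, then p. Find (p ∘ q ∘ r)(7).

(p ∘ q ∘ r)(7) = p(q(r(7))). r(7) = 9, then q(9) = 7, then p(7) = 5, so the result is 5.

5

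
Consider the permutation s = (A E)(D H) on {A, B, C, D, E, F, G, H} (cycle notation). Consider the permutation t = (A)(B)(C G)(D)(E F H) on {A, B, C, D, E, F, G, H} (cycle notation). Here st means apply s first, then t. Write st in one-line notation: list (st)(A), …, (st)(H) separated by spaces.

Chase each element through s then t: A → E → F; B → B → B; C → C → G; D → H → E; E → A → A; F → F → H; G → G → C; H → D → D.
Collecting the images, st = [F B G E A H C D].

F B G E A H C D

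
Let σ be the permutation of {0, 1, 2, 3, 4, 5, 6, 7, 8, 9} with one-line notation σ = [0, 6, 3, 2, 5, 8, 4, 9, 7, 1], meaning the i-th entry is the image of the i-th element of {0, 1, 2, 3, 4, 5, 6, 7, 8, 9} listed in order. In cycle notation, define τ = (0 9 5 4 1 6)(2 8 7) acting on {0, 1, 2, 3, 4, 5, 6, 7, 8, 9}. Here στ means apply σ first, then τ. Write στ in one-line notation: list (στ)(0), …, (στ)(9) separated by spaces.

Chase each element through σ then τ: 0 → 0 → 9; 1 → 6 → 0; 2 → 3 → 3; 3 → 2 → 8; 4 → 5 → 4; 5 → 8 → 7; 6 → 4 → 1; 7 → 9 → 5; 8 → 7 → 2; 9 → 1 → 6.
Collecting the images, στ = [9 0 3 8 4 7 1 5 2 6].

9 0 3 8 4 7 1 5 2 6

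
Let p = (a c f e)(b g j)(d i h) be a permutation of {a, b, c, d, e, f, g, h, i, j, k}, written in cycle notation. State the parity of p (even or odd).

The cycle lengths are 4, 3, 3, 1.
A cycle is odd iff its length is even; p has 1 even-length cycle, so sgn(p) = (−1)^1 and p is odd.

odd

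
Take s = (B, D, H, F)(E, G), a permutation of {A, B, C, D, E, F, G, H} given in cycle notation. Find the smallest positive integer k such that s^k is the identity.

The disjoint cycles have lengths 4, 2, 1, 1.
The order is lcm(4, 2) = 4.

4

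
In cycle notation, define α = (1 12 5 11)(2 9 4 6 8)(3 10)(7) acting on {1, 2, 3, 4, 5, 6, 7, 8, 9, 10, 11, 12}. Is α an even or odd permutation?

even

The cycle lengths are 5, 4, 2, 1.
A cycle is odd iff its length is even; α has 2 even-length cycles, so sgn(α) = (−1)^2 and α is even.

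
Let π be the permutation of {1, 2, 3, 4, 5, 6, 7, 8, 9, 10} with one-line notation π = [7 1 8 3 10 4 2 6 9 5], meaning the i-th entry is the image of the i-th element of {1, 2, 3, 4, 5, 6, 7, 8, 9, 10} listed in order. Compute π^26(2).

Tracing 2 → 1 → … returns to 2 after 3 steps, so 2 lies in a 3-cycle (1 7 2).
Powers repeat with period 3 on this cycle, and 26 mod 3 = 2, so π^26(2) = π^2(2).
Advancing 2 steps from 2: 2 → 1 → 7.

7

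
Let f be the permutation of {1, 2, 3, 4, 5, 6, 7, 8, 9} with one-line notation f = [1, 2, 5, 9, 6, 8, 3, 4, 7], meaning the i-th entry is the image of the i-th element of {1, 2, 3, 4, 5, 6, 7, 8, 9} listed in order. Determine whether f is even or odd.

even

In disjoint-cycle form the cycle lengths are 7, 1, 1.
A cycle is odd iff its length is even; f has 0 even-length cycles, so sgn(f) = (−1)^0 and f is even.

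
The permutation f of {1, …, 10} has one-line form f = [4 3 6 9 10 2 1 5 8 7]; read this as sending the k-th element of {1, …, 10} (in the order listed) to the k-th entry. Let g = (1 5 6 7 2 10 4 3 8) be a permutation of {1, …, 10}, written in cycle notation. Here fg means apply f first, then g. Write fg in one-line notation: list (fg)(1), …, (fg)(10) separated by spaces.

3 8 7 9 4 10 5 6 1 2

(fg)(x) = g(f(x)). Computing each image: g(f(1)) = g(4) = 3, g(f(2)) = g(3) = 8, g(f(3)) = g(6) = 7, g(f(4)) = g(9) = 9, g(f(5)) = g(10) = 4, g(f(6)) = g(2) = 10, g(f(7)) = g(1) = 5, g(f(8)) = g(5) = 6, g(f(9)) = g(8) = 1, g(f(10)) = g(7) = 2.
Hence fg = [3 8 7 9 4 10 5 6 1 2].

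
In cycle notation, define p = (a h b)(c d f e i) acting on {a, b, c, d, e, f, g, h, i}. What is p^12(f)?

f lies in the 5-cycle (c d f e i).
On a 5-cycle, p^5 is the identity, so p^12 = p^2 there (12 ≡ 2 mod 5).
Advancing 2 steps from f: f → e → i.

i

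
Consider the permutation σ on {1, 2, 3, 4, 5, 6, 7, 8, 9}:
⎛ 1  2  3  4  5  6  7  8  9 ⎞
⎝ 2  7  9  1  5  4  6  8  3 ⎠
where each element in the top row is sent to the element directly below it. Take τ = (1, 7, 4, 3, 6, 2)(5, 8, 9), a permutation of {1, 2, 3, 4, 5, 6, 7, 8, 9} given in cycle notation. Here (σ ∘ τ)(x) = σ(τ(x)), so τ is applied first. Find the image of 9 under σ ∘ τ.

5

τ(9) = 5, then σ(5) = 5; composing gives (σ ∘ τ)(9) = 5.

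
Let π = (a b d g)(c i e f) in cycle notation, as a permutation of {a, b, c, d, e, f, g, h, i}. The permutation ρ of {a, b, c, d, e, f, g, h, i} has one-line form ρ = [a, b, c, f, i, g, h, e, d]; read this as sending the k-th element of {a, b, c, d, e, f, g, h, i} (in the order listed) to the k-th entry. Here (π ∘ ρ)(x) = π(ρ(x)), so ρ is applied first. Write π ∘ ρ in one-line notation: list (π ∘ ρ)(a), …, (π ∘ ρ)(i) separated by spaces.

For each element, apply ρ then π: a → a → b; b → b → d; c → c → i; d → f → c; e → i → e; f → g → a; g → h → h; h → e → f; i → d → g.
So π ∘ ρ in one-line form is b d i c e a h f g.

b d i c e a h f g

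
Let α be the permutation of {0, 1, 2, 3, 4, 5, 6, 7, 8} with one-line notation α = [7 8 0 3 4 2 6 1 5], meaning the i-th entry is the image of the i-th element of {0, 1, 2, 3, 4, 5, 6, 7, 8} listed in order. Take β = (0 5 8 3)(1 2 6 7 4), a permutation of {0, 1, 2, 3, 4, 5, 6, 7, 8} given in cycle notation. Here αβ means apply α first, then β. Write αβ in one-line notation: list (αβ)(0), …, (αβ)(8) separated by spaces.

4 3 5 0 1 6 7 2 8

For each element, apply α then β: 0 → 7 → 4; 1 → 8 → 3; 2 → 0 → 5; 3 → 3 → 0; 4 → 4 → 1; 5 → 2 → 6; 6 → 6 → 7; 7 → 1 → 2; 8 → 5 → 8.
So αβ in one-line form is 4 3 5 0 1 6 7 2 8.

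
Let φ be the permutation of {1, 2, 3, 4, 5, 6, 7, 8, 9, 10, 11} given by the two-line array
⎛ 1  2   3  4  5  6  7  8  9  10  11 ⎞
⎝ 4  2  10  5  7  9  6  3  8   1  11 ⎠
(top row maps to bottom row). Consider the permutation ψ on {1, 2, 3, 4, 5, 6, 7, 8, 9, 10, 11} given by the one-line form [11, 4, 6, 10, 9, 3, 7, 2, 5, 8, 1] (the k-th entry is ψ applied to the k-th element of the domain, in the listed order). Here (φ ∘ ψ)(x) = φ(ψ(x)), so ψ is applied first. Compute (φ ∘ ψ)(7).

6

(φ ∘ ψ)(7) = φ(ψ(7)). ψ(7) = 7, then φ(7) = 6. So (φ ∘ ψ)(7) = 6.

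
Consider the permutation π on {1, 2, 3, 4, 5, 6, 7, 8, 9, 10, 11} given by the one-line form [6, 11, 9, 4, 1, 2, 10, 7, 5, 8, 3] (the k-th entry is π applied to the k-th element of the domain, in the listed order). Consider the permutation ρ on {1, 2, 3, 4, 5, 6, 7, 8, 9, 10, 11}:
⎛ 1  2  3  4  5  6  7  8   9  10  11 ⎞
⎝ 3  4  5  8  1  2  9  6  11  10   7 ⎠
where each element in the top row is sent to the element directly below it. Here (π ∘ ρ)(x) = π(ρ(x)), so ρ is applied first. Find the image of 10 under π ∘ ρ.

8

ρ(10) = 10, then π(10) = 8; composing gives (π ∘ ρ)(10) = 8.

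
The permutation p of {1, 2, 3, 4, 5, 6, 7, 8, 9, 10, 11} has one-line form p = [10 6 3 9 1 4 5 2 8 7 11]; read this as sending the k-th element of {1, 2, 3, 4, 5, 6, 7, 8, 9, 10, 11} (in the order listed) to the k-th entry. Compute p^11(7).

Tracing 7 → 5 → … returns to 7 after 4 steps, so 7 lies in a 4-cycle (1, 10, 7, 5).
Powers repeat with period 4 on this cycle, and 11 mod 4 = 3, so p^11(7) = p^3(7).
Advancing 3 steps from 7: 7 → 5 → 1 → 10.

10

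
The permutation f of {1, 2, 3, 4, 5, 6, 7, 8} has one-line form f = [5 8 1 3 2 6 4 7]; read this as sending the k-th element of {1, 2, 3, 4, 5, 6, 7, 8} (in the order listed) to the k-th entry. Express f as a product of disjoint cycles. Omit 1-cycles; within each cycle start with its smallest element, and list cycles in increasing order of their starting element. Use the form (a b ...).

From 1: 1 → 5 → 2 → 8 → 7 → 4 → 3 → 1, closing the cycle (1 5 2 8 7 4 3).
Repeating from the next unused element and collecting all non-trivial cycles gives (1 5 2 8 7 4 3).

(1 5 2 8 7 4 3)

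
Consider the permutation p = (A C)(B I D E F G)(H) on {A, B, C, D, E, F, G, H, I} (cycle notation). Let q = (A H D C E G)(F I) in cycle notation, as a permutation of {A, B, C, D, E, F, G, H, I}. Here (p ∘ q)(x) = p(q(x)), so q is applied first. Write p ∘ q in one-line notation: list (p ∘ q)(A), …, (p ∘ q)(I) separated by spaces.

(p ∘ q)(x) = p(q(x)). Computing each image: p(q(A)) = p(H) = H, p(q(B)) = p(B) = I, p(q(C)) = p(E) = F, p(q(D)) = p(C) = A, p(q(E)) = p(G) = B, p(q(F)) = p(I) = D, p(q(G)) = p(A) = C, p(q(H)) = p(D) = E, p(q(I)) = p(F) = G.
Hence p ∘ q = [H I F A B D C E G].

H I F A B D C E G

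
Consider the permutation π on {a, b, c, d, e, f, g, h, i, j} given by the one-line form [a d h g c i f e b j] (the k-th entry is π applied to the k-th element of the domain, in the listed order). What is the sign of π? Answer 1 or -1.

1

In disjoint-cycle form the cycle lengths are 5, 3, 1, 1.
A cycle is odd iff its length is even; π has 0 even-length cycles, so sgn(π) = (−1)^0 and π is even.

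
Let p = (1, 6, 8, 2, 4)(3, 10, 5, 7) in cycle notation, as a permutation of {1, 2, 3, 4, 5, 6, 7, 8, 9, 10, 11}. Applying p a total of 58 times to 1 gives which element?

1 lies in the 5-cycle (1, 6, 8, 2, 4).
Powers repeat with period 5 on this cycle, and 58 mod 5 = 3, so p^58(1) = p^3(1).
Advancing 3 steps from 1: 1 → 6 → 8 → 2.

2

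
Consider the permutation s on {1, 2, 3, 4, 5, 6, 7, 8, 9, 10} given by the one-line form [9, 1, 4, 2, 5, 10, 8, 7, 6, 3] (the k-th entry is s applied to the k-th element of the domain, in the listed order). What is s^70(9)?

9

Tracing 9 → 6 → … returns to 9 after 7 steps, so 9 lies in a 7-cycle (1 9 6 10 3 4 2).
Powers repeat with period 7 on this cycle, and 70 mod 7 = 0, so s^70(9) = s^0(9).
So s^70(9) = 9.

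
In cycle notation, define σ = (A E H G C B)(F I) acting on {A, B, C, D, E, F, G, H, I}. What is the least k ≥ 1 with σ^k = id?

6

The cycle type of σ is (6, 2, 1).
The order is lcm(6, 2) = 6.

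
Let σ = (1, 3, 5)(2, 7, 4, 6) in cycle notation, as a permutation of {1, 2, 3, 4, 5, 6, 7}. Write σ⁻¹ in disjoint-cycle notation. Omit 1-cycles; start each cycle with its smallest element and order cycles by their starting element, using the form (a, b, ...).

(1, 5, 3)(2, 6, 4, 7)

If σ sends a → b within a cycle, σ⁻¹ sends b → a; equivalently, reverse each cycle.
Reversing each cycle of σ and rotating so the smallest element leads gives (1, 5, 3)(2, 6, 4, 7).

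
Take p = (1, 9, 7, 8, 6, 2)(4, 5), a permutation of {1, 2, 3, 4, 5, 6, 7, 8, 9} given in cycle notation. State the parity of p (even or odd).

even

The cycle lengths are 6, 2, 1.
A cycle of length ℓ contributes ℓ−1 transpositions, so p is a product of 5 + 1 = 6 transpositions — even.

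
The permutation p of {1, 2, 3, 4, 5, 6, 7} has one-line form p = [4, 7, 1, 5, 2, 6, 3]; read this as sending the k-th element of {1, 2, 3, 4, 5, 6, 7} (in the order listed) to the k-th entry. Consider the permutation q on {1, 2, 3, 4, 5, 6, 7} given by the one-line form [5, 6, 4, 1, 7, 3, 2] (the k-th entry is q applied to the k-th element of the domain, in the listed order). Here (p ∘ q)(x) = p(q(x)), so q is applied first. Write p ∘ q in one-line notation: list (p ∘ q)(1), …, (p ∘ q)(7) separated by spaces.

Chase each element through q then p: 1 → 5 → 2; 2 → 6 → 6; 3 → 4 → 5; 4 → 1 → 4; 5 → 7 → 3; 6 → 3 → 1; 7 → 2 → 7.
So p ∘ q in one-line form is 2 6 5 4 3 1 7.

2 6 5 4 3 1 7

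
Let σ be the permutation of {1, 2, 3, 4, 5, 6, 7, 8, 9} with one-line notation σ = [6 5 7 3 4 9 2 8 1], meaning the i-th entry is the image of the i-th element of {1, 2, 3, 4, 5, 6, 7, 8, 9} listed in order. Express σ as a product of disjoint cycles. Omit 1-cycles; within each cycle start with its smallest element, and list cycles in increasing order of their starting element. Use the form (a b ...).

Iterating σ from 1 gives 1 → 6 → 9 → 1; that is the 3-cycle (1 6 9).
Repeating from the next unused element and collecting all non-trivial cycles gives (1 6 9)(2 5 4 3 7).

(1 6 9)(2 5 4 3 7)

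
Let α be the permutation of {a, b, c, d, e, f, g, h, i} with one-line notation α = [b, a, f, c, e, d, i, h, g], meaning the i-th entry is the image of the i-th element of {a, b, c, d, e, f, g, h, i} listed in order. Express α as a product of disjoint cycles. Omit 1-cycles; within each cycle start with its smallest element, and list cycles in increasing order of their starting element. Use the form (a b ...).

From a: a → b → a, closing the cycle (a b).
Repeating from the next unused element and collecting all non-trivial cycles gives (a b)(c f d)(g i).

(a b)(c f d)(g i)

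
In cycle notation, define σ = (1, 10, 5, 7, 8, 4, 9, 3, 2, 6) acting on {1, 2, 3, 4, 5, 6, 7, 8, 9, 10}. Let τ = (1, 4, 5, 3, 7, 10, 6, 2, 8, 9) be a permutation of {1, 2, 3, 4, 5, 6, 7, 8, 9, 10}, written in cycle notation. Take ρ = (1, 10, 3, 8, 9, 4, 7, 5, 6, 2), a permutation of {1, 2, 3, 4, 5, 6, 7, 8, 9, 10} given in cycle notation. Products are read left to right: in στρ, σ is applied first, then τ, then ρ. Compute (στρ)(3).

9

Apply the permutations in order: σ(3) = 2, then τ(2) = 8, then ρ(8) = 9. So (στρ)(3) = 9.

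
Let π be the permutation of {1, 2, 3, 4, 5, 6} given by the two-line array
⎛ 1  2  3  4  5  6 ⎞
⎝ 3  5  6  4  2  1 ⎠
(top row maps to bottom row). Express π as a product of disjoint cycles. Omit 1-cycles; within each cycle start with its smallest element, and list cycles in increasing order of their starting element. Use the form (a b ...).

(1 3 6)(2 5)

From 1: 1 → 3 → 6 → 1, closing the cycle (1 3 6).
Repeating from the next unused element and collecting all non-trivial cycles gives (1 3 6)(2 5).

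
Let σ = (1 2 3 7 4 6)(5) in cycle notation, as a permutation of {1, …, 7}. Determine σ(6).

1

6 appears in (1 2 3 7 4 6); the next entry (wrapping around) is 1.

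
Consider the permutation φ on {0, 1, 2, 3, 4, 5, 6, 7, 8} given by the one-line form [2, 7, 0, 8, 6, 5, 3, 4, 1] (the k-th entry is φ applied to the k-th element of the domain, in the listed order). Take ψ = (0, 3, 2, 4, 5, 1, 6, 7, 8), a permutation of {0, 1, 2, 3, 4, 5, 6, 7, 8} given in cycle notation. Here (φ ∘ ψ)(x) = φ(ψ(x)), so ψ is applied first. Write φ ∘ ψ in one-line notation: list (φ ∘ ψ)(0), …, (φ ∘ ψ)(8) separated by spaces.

(φ ∘ ψ)(x) = φ(ψ(x)). Computing each image: φ(ψ(0)) = φ(3) = 8, φ(ψ(1)) = φ(6) = 3, φ(ψ(2)) = φ(4) = 6, φ(ψ(3)) = φ(2) = 0, φ(ψ(4)) = φ(5) = 5, φ(ψ(5)) = φ(1) = 7, φ(ψ(6)) = φ(7) = 4, φ(ψ(7)) = φ(8) = 1, φ(ψ(8)) = φ(0) = 2.
Hence φ ∘ ψ = [8 3 6 0 5 7 4 1 2].

8 3 6 0 5 7 4 1 2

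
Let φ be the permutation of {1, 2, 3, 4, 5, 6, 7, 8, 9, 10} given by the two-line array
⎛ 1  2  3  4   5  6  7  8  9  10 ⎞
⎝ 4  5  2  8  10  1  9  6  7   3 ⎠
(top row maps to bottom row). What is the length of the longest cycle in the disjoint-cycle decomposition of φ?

Decomposing into disjoint cycles gives (1 4 8 6)(2 5 10 3)(7 9); the longest has length 4.

4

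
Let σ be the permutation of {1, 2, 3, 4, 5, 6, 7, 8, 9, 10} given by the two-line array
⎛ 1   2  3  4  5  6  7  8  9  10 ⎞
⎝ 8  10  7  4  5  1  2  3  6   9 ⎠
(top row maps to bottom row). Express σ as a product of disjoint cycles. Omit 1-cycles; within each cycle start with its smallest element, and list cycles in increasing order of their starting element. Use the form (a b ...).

Iterating σ from 1 gives 1 → 8 → 3 → 7 → 2 → 10 → 9 → 6 → 1; that is the 8-cycle (1 8 3 7 2 10 9 6).
Repeating from the next unused element and collecting all non-trivial cycles gives (1 8 3 7 2 10 9 6).

(1 8 3 7 2 10 9 6)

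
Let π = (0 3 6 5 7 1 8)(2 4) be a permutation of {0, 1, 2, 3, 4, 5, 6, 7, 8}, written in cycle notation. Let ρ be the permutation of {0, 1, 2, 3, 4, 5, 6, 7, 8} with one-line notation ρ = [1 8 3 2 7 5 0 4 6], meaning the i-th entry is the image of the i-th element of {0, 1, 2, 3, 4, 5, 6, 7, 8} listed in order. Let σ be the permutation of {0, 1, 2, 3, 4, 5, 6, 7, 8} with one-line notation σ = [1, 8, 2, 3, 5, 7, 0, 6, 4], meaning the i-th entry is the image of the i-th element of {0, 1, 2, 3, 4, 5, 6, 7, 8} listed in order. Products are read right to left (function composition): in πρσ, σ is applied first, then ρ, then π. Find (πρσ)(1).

5

(πρσ)(1) = π(ρ(σ(1))). σ(1) = 8, then ρ(8) = 6, then π(6) = 5, so the result is 5.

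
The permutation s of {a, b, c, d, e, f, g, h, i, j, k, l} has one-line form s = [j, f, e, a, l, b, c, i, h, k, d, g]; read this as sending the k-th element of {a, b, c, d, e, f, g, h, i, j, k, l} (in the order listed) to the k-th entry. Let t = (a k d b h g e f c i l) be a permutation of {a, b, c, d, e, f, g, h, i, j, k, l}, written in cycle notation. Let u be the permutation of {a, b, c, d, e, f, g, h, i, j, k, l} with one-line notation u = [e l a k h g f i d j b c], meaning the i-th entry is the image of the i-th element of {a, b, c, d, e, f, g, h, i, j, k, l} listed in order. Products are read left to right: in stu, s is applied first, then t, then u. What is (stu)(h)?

(stu)(h) = u(t(s(h))). s(h) = i, then t(i) = l, then u(l) = c, so the result is c.

c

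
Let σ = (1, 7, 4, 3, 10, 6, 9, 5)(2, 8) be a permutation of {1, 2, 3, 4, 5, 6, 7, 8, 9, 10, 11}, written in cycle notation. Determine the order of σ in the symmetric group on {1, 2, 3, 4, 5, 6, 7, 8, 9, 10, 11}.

The disjoint cycles have lengths 8, 2, 1.
The order is lcm(8, 2) = 8.

8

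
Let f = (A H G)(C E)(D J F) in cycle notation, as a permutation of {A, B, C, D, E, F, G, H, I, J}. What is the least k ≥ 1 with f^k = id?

6

The cycle type of f is (3, 3, 2, 1, 1).
The order is lcm(3, 3, 2) = 6.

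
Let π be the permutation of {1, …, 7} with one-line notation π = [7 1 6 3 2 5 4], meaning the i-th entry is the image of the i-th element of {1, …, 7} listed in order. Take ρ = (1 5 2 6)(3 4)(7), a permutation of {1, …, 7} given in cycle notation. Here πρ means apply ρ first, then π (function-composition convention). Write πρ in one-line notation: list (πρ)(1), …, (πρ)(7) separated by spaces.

2 5 3 6 1 7 4

(πρ)(x) = π(ρ(x)). Computing each image: π(ρ(1)) = π(5) = 2, π(ρ(2)) = π(6) = 5, π(ρ(3)) = π(4) = 3, π(ρ(4)) = π(3) = 6, π(ρ(5)) = π(2) = 1, π(ρ(6)) = π(1) = 7, π(ρ(7)) = π(7) = 4.
Hence πρ = [2 5 3 6 1 7 4].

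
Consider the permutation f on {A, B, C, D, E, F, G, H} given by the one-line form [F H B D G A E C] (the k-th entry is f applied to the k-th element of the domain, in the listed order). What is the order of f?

6

The disjoint-cycle form of f has cycle lengths 3, 2, 2, 1.
The order of f is the least common multiple of its cycle lengths: lcm(3, 2, 2) = 6.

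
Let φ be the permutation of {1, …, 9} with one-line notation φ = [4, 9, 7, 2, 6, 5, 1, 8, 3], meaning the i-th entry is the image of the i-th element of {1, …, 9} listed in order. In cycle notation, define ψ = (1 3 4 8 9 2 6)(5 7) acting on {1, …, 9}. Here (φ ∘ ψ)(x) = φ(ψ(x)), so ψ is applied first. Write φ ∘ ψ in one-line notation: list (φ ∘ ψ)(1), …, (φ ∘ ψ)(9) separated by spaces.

For each element, apply ψ then φ: 1 → 3 → 7; 2 → 6 → 5; 3 → 4 → 2; 4 → 8 → 8; 5 → 7 → 1; 6 → 1 → 4; 7 → 5 → 6; 8 → 9 → 3; 9 → 2 → 9.
So φ ∘ ψ in one-line form is 7 5 2 8 1 4 6 3 9.

7 5 2 8 1 4 6 3 9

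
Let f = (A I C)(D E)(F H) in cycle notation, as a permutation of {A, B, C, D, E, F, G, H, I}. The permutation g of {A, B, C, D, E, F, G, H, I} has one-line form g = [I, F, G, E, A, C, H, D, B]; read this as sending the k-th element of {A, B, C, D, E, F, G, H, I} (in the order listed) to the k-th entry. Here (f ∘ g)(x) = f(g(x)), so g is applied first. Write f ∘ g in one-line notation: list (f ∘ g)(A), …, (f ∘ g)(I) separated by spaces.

For each element, apply g then f: A → I → C; B → F → H; C → G → G; D → E → D; E → A → I; F → C → A; G → H → F; H → D → E; I → B → B.
So f ∘ g in one-line form is C H G D I A F E B.

C H G D I A F E B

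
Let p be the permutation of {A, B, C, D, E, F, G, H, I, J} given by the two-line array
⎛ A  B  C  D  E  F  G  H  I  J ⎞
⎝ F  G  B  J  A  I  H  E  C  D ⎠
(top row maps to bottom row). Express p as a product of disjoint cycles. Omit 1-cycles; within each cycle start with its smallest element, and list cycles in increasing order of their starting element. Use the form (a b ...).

(A F I C B G H E)(D J)

Start at A and follow images: A → F → I → C → B → G → H → E → A, giving the cycle (A F I C B G H E).
Continuing from each remaining unvisited element yields (A F I C B G H E)(D J).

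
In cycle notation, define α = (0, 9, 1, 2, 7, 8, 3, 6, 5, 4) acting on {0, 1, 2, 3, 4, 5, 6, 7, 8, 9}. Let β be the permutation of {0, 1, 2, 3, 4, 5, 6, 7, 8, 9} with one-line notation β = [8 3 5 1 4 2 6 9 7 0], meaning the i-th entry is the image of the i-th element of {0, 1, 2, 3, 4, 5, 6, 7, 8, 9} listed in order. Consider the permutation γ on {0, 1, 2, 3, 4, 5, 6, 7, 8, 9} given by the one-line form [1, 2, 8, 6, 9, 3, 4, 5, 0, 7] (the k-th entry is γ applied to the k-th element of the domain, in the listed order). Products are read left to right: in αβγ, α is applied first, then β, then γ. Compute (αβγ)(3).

Chase 3: α(3) = 6; β(6) = 6; γ(6) = 4. Hence (αβγ)(3) = 4.

4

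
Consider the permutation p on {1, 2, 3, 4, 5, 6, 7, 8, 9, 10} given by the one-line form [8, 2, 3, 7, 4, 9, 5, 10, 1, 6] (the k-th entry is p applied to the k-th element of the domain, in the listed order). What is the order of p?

15

Decomposing into disjoint cycles gives cycle lengths 5, 3, 1, 1.
The order of p is the least common multiple of its cycle lengths: lcm(5, 3) = 15.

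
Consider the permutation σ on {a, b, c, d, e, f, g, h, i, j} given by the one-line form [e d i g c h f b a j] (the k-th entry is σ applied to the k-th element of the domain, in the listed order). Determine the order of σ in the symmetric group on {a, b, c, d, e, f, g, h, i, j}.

20

The disjoint-cycle form of σ has cycle lengths 5, 4, 1.
The order of σ is the least common multiple of its cycle lengths: lcm(5, 4) = 20.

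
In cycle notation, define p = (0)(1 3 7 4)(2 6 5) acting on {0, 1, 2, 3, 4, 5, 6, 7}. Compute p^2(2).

5

2 lies in the 3-cycle (2 6 5).
Advancing 2 steps from 2: 2 → 6 → 5.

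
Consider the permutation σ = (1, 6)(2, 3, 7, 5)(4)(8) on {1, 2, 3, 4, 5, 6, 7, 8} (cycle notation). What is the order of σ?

The cycle type of σ is (4, 2, 1, 1).
The order of σ is the least common multiple of its cycle lengths: lcm(4, 2) = 4.

4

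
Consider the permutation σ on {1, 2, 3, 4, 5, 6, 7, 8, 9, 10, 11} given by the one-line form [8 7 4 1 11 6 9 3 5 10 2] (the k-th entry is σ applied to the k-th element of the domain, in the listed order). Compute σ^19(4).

Tracing 4 → 1 → … returns to 4 after 4 steps, so 4 lies in a 4-cycle (1, 8, 3, 4).
Powers repeat with period 4 on this cycle, and 19 mod 4 = 3, so σ^19(4) = σ^3(4).
Advancing 3 steps from 4: 4 → 1 → 8 → 3.

3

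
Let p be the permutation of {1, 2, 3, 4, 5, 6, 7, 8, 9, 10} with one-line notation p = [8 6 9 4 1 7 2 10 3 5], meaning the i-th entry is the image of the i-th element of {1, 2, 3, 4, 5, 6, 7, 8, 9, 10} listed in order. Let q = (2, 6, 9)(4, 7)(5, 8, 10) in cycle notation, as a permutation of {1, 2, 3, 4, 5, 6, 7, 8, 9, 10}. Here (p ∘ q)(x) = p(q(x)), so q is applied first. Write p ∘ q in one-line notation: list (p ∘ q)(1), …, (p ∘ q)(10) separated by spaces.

(p ∘ q)(x) = p(q(x)). Computing each image: p(q(1)) = p(1) = 8, p(q(2)) = p(6) = 7, p(q(3)) = p(3) = 9, p(q(4)) = p(7) = 2, p(q(5)) = p(8) = 10, p(q(6)) = p(9) = 3, p(q(7)) = p(4) = 4, p(q(8)) = p(10) = 5, p(q(9)) = p(2) = 6, p(q(10)) = p(5) = 1.
Hence p ∘ q = [8 7 9 2 10 3 4 5 6 1].

8 7 9 2 10 3 4 5 6 1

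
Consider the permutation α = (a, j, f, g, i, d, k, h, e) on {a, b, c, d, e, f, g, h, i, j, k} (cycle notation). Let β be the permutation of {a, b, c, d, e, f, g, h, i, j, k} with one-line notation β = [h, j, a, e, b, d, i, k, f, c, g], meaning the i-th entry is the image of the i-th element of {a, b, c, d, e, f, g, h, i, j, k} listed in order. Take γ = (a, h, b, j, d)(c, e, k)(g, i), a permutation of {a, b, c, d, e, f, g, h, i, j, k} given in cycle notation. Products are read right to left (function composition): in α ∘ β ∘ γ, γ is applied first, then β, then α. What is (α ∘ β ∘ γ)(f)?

k

Apply the permutations in order: γ(f) = f, then β(f) = d, then α(d) = k. So (α ∘ β ∘ γ)(f) = k.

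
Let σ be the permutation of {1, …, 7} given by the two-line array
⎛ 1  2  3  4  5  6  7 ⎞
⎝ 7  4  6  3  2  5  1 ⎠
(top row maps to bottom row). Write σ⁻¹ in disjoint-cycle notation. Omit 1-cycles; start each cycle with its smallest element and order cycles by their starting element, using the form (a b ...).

First write σ in disjoint cycles: (1 7)(2 4 3 6 5).
Reversing each cycle (and rotating so the smallest element leads) gives σ⁻¹ = (1 7)(2 5 6 3 4).

(1 7)(2 5 6 3 4)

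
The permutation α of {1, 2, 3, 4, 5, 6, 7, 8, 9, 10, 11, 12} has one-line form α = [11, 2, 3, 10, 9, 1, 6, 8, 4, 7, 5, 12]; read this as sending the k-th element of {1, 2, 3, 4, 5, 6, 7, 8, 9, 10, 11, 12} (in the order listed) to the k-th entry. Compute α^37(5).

6

Tracing 5 → 9 → … returns to 5 after 8 steps, so 5 lies in an 8-cycle (1 11 5 9 4 10 7 6).
On an 8-cycle, α^8 is the identity, so α^37 = α^5 there (37 ≡ 5 mod 8).
Stepping 5 places around the cycle: 5 → 9 → 4 → 10 → 7 → 6.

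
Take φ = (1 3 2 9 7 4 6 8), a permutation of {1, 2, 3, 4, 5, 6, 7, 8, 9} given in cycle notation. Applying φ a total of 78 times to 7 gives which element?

7 lies in the 8-cycle (1 3 2 9 7 4 6 8).
Powers repeat with period 8 on this cycle, and 78 mod 8 = 6, so φ^78(7) = φ^6(7).
Advancing 6 steps from 7: 7 → 4 → 6 → 8 → 1 → 3 → 2.

2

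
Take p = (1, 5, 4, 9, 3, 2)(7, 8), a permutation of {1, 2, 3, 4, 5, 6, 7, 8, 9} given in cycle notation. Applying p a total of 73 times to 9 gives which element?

9 lies in the 6-cycle (1, 5, 4, 9, 3, 2).
On a 6-cycle, p^6 is the identity, so p^73 = p^1 there (73 ≡ 1 mod 6).
Advancing 1 step from 9: 9 → 3.

3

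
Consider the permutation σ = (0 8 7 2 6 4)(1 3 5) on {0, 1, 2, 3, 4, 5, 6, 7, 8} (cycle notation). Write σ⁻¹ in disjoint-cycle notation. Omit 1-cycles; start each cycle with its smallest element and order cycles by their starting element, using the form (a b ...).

If σ sends a → b within a cycle, σ⁻¹ sends b → a; equivalently, reverse each cycle.
After reversing and putting each cycle's least element first, σ⁻¹ = (0 4 6 2 7 8)(1 5 3).

(0 4 6 2 7 8)(1 5 3)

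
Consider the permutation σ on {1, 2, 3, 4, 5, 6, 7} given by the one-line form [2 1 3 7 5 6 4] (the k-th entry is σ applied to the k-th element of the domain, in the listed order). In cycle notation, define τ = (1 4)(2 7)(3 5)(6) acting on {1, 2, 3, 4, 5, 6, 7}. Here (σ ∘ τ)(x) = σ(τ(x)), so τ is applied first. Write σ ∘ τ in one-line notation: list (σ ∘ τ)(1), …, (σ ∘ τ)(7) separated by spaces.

For each element, apply τ then σ: 1 → 4 → 7; 2 → 7 → 4; 3 → 5 → 5; 4 → 1 → 2; 5 → 3 → 3; 6 → 6 → 6; 7 → 2 → 1.
Collecting the images, σ ∘ τ = [7 4 5 2 3 6 1].

7 4 5 2 3 6 1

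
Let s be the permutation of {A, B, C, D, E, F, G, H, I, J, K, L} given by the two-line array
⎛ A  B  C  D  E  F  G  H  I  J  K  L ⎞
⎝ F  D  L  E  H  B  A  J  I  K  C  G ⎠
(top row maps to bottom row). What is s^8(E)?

F

Tracing E → H → … returns to E after 11 steps, so E lies in an 11-cycle (A, F, B, D, E, H, J, K, C, L, G).
Advancing 8 steps from E: E → H → J → K → C → L → G → A → F.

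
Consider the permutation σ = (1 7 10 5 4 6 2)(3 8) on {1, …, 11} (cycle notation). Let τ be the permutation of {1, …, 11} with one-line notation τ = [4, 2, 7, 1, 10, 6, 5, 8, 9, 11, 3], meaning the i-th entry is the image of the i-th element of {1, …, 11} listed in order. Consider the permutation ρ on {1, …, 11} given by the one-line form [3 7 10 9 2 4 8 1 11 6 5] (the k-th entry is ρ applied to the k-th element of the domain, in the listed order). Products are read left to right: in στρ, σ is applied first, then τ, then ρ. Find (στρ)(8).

(στρ)(8) = ρ(τ(σ(8))). σ(8) = 3, then τ(3) = 7, then ρ(7) = 8, so the result is 8.

8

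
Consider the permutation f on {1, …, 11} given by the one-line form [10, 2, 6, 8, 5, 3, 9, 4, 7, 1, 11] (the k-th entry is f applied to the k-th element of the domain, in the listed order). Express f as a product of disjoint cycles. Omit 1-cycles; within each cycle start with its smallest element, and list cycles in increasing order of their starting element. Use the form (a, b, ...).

Start at 1 and follow images: 1 → 10 → 1, giving the cycle (1, 10).
Continuing from each remaining unvisited element yields (1, 10)(3, 6)(4, 8)(7, 9).

(1, 10)(3, 6)(4, 8)(7, 9)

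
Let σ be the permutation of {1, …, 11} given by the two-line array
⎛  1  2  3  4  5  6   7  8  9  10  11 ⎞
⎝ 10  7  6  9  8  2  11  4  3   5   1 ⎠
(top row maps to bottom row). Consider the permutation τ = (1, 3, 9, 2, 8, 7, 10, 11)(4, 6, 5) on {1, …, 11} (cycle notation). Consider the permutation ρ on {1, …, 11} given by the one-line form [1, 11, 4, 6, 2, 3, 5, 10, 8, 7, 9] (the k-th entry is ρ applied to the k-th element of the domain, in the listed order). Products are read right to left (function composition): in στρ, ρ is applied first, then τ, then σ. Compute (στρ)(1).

6

Chase 1: ρ(1) = 1; τ(1) = 3; σ(3) = 6. Hence (στρ)(1) = 6.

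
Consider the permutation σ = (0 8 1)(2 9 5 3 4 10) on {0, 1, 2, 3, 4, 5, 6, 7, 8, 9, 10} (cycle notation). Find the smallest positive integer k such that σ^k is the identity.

The cycle type of σ is (6, 3, 1, 1).
The order is lcm(6, 3) = 6.

6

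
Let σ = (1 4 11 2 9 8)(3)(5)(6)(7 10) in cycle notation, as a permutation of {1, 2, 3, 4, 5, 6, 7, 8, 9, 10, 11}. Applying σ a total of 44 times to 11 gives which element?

9

11 lies in the 6-cycle (1 4 11 2 9 8).
Since the cycle has length 6, σ^44 acts on it the same as σ^2 (44 mod 6 = 2).
Advancing 2 steps from 11: 11 → 2 → 9.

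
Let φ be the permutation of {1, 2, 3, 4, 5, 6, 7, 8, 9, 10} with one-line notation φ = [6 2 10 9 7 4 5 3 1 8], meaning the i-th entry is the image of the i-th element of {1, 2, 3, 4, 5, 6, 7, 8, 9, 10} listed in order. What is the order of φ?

12

Writing φ as disjoint cycles, the cycle lengths are 4, 3, 2, 1.
The order of φ is the least common multiple of its cycle lengths: lcm(4, 3, 2) = 12.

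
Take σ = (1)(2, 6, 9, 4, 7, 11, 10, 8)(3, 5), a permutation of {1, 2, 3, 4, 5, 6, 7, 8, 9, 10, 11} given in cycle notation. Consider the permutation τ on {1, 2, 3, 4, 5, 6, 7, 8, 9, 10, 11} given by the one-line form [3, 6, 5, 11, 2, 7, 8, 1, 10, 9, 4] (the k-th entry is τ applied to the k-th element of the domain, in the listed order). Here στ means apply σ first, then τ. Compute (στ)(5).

5

(στ)(5) = τ(σ(5)). σ(5) = 3, then τ(3) = 5. So (στ)(5) = 5.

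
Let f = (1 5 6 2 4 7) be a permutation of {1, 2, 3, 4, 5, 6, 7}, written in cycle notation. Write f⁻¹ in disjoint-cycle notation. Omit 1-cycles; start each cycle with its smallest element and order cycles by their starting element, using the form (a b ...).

The inverse reverses each cycle.
After reversing and putting each cycle's least element first, f⁻¹ = (1 7 4 2 6 5).

(1 7 4 2 6 5)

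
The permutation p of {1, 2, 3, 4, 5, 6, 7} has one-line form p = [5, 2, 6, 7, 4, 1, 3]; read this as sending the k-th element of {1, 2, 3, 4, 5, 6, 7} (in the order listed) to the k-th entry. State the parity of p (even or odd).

odd

In disjoint-cycle form the cycle lengths are 6, 1.
A cycle of length ℓ contributes ℓ−1 transpositions, so p is a product of 5 transpositions — odd.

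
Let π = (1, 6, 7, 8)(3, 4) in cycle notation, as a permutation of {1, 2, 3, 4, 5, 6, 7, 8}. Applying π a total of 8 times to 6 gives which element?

6

6 lies in the 4-cycle (1, 6, 7, 8).
Since the cycle has length 4, π^8 acts on it the same as π^0 (8 mod 4 = 0).
So π^8(6) = 6.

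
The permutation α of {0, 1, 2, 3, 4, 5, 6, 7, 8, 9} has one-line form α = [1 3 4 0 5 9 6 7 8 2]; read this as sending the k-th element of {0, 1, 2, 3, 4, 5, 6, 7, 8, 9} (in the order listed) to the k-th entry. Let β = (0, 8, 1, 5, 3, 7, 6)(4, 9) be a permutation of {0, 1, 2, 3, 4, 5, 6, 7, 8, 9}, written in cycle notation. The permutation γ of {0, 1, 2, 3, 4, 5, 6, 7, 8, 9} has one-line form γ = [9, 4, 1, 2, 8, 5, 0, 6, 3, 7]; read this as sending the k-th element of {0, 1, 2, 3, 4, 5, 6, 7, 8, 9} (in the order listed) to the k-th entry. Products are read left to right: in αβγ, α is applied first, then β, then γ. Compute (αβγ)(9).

(αβγ)(9) = γ(β(α(9))). α(9) = 2, then β(2) = 2, then γ(2) = 1, so the result is 1.

1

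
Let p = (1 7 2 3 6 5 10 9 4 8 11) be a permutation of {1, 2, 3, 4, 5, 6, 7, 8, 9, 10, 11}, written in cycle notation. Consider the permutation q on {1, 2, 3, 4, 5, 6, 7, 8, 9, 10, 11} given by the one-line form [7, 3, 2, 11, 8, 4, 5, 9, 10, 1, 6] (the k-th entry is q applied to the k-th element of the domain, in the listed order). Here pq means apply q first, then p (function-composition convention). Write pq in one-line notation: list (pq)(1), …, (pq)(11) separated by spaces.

2 6 3 1 11 8 10 4 9 7 5

For each element, apply q then p: 1 → 7 → 2; 2 → 3 → 6; 3 → 2 → 3; 4 → 11 → 1; 5 → 8 → 11; 6 → 4 → 8; 7 → 5 → 10; 8 → 9 → 4; 9 → 10 → 9; 10 → 1 → 7; 11 → 6 → 5.
So pq in one-line form is 2 6 3 1 11 8 10 4 9 7 5.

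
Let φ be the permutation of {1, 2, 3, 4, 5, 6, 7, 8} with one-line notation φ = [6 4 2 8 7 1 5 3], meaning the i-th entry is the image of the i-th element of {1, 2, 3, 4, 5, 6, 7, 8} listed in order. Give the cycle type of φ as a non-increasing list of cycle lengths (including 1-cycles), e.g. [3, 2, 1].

The disjoint cycles are (1, 6)(2, 4, 8, 3)(5, 7), with lengths 4, 2, 2 in non-increasing order.

[4, 2, 2]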